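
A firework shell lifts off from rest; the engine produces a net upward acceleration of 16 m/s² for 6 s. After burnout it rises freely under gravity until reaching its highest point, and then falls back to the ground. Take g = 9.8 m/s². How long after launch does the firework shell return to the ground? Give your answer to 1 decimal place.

Phase 1 (powered ascent): v₀ = 0 m/s, a = 16 m/s².
v = v₀ + at = 0 + (16)(6) = 96.0 m/s
Δx = v₀t + ½at² = 0·6 + 0.5·16·6² = 288 m

Phase 2 (coasting upward): v₀ = 96.0 m/s, a = -9.8 m/s².
v = v₀ + at → t = (0 − 96.0) / -9.8 = 9.80 s
v² = v₀² + 2aΔx → Δx = (0² − 96.0²)/(2·-9.8) = 470 m

Phase 3 (free fall): v₀ = 0 m/s, a = -9.8 m/s².
Falls 758 m from rest: t = √(2·758/9.8) = 12.4 s; v = g·t = 122 m/s.
Total time = 6.00 + 9.80 + 12.4 = 28.2 s

28.2 s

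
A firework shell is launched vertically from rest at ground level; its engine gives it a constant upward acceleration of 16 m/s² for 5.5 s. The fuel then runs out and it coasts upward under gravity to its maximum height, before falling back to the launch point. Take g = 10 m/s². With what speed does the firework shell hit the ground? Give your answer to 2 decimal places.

Phase 1 (powered ascent): v₀ = 0 m/s, a = 16 m/s².
v = v₀ + at = 0 + (16)(5.5) = 88.0 m/s
Δx = v₀t + ½at² = 0·5.5 + 0.5·16·5.5² = 242 m

Phase 2 (coasting upward): v₀ = 88.0 m/s, a = -10 m/s².
v = v₀ + at → t = (0 − 88.0) / -10 = 8.80 s
v² = v₀² + 2aΔx → Δx = (0² − 88.0²)/(2·-10) = 387 m

Phase 3 (free fall): v₀ = 0 m/s, a = -10 m/s².
Falls 629 m from rest: t = √(2·629/10) = 11.2 s; v = g·t = 112 m/s.
Impact speed = 112 m/s

112.18 m/s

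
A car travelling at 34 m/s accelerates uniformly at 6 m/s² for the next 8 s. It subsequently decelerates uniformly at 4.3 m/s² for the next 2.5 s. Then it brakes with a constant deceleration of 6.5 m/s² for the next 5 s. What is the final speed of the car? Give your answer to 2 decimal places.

38.75 m/s

Phase 1 (accelerating): v₀ = 34.0 m/s, a = 6 m/s².
v = v₀ + at = 34.0 + (6)(8) = 82.0 m/s
Δx = v₀t + ½at² = 34.0·8 + 0.5·6·8² = 464 m

Phase 2 (decelerating): v₀ = 82.0 m/s, a = -4.3 m/s².
v = v₀ + at = 82.0 + (-4.3)(2.5) = 71.2 m/s
Δx = v₀t + ½at² = 82.0·2.5 + 0.5·-4.3·2.5² = 192 m

Phase 3 (decelerating): v₀ = 71.2 m/s, a = -6.5 m/s².
v = v₀ + at = 71.2 + (-6.5)(5) = 38.8 m/s
Δx = v₀t + ½at² = 71.2·5 + 0.5·-6.5·5² = 275 m
Final speed = 38.8 m/s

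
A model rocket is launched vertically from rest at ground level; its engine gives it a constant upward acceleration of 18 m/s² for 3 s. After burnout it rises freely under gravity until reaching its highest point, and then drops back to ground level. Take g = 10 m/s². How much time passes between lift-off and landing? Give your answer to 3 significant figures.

15.1 s

Phase 1 (powered ascent): v₀ = 0 m/s, a = 18 m/s².
v = v₀ + at = 0 + (18)(3) = 54.0 m/s
Δx = v₀t + ½at² = 0·3 + 0.5·18·3² = 81.0 m

Phase 2 (coasting upward): v₀ = 54.0 m/s, a = -10 m/s².
v = v₀ + at → t = (0 − 54.0) / -10 = 5.40 s
v² = v₀² + 2aΔx → Δx = (0² − 54.0²)/(2·-10) = 146 m

Phase 3 (free fall): v₀ = 0 m/s, a = -10 m/s².
Falls 227 m from rest: t = √(2·227/10) = 6.73 s; v = g·t = 67.3 m/s.
Total time = 3.00 + 5.40 + 6.73 = 15.1 s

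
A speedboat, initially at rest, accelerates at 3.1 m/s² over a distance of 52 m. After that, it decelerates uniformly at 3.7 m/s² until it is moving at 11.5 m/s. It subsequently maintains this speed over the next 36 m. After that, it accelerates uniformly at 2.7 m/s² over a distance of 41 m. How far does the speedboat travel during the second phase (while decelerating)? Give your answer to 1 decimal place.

25.7 m

Phase 1 (accelerating): v₀ = 0 m/s, a = 3.1 m/s².
v² = v₀² + 2aΔx = 0² + 2·3.1·52 = 322 → v = 18.0 m/s
t = (v − v₀)/a = (18.0 − 0)/3.1 = 5.79 s

Phase 2 (decelerating): v₀ = 18.0 m/s, a = -3.7 m/s².
v = v₀ + at → t = (11.5 − 18.0) / -3.7 = 1.74 s
v² = v₀² + 2aΔx → Δx = (11.5² − 18.0²)/(2·-3.7) = 25.7 m
Distance in phase 2 = 25.7 m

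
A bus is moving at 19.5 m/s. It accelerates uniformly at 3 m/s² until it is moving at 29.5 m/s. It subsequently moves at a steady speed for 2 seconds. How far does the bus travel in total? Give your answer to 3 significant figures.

141 m

Phase 1 (accelerating): v₀ = 19.5 m/s, a = 3 m/s².
v = v₀ + at → t = (29.5 − 19.5) / 3 = 3.33 s
v² = v₀² + 2aΔx → Δx = (29.5² − 19.5²)/(2·3) = 81.7 m

Phase 2 (constant speed): v₀ = 29.5 m/s, a = 0 m/s².
v = v₀ + at = 29.5 + (0)(2) = 29.5 m/s
Δx = v₀t + ½at² = 29.5·2 + 0.5·0·2² = 59.0 m
Total distance = 81.7 + 59.0 = 141 m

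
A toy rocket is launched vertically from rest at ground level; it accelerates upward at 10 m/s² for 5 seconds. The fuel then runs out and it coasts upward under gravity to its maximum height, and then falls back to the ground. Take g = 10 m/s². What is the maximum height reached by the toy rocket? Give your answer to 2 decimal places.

250.00 m

Phase 1 (powered ascent): v₀ = 0 m/s, a = 10 m/s².
v = v₀ + at = 0 + (10)(5) = 50.0 m/s
Δx = v₀t + ½at² = 0·5 + 0.5·10·5² = 125 m

Phase 2 (coasting upward): v₀ = 50.0 m/s, a = -10 m/s².
v = v₀ + at → t = (0 − 50.0) / -10 = 5.00 s
v² = v₀² + 2aΔx → Δx = (0² − 50.0²)/(2·-10) = 125 m
Maximum height = 125 + 125 = 250 m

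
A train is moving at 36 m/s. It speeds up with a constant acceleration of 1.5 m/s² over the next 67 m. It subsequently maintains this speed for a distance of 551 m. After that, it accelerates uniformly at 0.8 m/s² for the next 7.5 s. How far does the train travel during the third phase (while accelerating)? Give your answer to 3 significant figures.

Phase 1 (accelerating): v₀ = 36.0 m/s, a = 1.5 m/s².
v² = v₀² + 2aΔx = 36.0² + 2·1.5·67 = 1500 → v = 38.7 m/s
t = (v − v₀)/a = (38.7 − 36.0)/1.5 = 1.79 s

Phase 2 (constant speed): v₀ = 38.7 m/s, a = 0 m/s².
Constant speed: t = d/v = 551/38.7 = 14.2 s

Phase 3 (accelerating): v₀ = 38.7 m/s, a = 0.8 m/s².
v = v₀ + at = 38.7 + (0.8)(7.5) = 44.7 m/s
Δx = v₀t + ½at² = 38.7·7.5 + 0.5·0.8·7.5² = 313 m
Distance in phase 3 = 313 m

313 m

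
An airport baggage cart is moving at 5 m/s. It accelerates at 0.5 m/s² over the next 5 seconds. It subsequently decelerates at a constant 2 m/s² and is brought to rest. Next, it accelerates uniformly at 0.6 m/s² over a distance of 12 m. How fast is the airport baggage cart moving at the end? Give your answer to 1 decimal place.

Phase 1 (accelerating): v₀ = 5.00 m/s, a = 0.5 m/s².
v = v₀ + at = 5.00 + (0.5)(5) = 7.50 m/s
Δx = v₀t + ½at² = 5.00·5 + 0.5·0.5·5² = 31.2 m

Phase 2 (decelerating): v₀ = 7.50 m/s, a = -2 m/s².
v = v₀ + at → t = (0 − 7.50) / -2 = 3.75 s
v² = v₀² + 2aΔx → Δx = (0² − 7.50²)/(2·-2) = 14.1 m

Phase 3 (accelerating): v₀ = 0 m/s, a = 0.6 m/s².
v² = v₀² + 2aΔx = 0² + 2·0.6·12 = 14.4 → v = 3.79 m/s
t = (v − v₀)/a = (3.79 − 0)/0.6 = 6.32 s
Final speed = 3.79 m/s

3.8 m/s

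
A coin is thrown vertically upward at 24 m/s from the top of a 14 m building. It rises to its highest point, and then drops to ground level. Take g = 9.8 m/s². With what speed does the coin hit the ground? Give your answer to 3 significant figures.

29.2 m/s

Phase 1 (rising): v₀ = 24.0 m/s, a = -9.8 m/s².
v = v₀ + at → t = (0 − 24.0) / -9.8 = 2.45 s
v² = v₀² + 2aΔx → Δx = (0² − 24.0²)/(2·-9.8) = 29.4 m

Phase 2 (falling): v₀ = 0 m/s, a = -9.8 m/s².
Falls 43.4 m from rest: t = √(2·43.4/9.8) = 2.98 s; v = g·t = 29.2 m/s.
Final speed = 29.2 m/s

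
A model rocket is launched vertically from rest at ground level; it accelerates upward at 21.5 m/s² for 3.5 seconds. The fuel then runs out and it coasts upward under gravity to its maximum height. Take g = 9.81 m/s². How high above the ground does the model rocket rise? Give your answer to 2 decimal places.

Phase 1 (powered ascent): v₀ = 0 m/s, a = 21.5 m/s².
v = v₀ + at = 0 + (21.5)(3.5) = 75.2 m/s
Δx = v₀t + ½at² = 0·3.5 + 0.5·21.5·3.5² = 132 m

Phase 2 (coasting upward): v₀ = 75.2 m/s, a = -9.81 m/s².
v = v₀ + at → t = (0 − 75.2) / -9.81 = 7.67 s
v² = v₀² + 2aΔx → Δx = (0² − 75.2²)/(2·-9.81) = 289 m
Maximum height = 132 + 289 = 420 m

420.30 m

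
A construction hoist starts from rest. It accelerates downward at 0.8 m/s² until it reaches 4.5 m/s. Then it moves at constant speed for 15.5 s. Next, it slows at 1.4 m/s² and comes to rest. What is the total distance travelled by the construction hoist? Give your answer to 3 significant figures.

89.6 m

Phase 1 (accelerating): v₀ = 0 m/s, a = 0.8 m/s².
v = v₀ + at → t = (4.5 − 0) / 0.8 = 5.62 s
v² = v₀² + 2aΔx → Δx = (4.5² − 0²)/(2·0.8) = 12.7 m

Phase 2 (constant speed): v₀ = 4.50 m/s, a = 0 m/s².
v = v₀ + at = 4.50 + (0)(15.5) = 4.50 m/s
Δx = v₀t + ½at² = 4.50·15.5 + 0.5·0·15.5² = 69.8 m

Phase 3 (decelerating): v₀ = 4.50 m/s, a = -1.4 m/s².
v = v₀ + at → t = (0 − 4.50) / -1.4 = 3.21 s
v² = v₀² + 2aΔx → Δx = (0² − 4.50²)/(2·-1.4) = 7.23 m
Total distance = 12.7 + 69.8 + 7.23 = 89.6 m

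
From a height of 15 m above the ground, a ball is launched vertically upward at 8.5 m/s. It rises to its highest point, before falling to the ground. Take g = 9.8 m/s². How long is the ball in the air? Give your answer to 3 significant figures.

2.82 s

Phase 1 (rising): v₀ = 8.50 m/s, a = -9.8 m/s².
v = v₀ + at → t = (0 − 8.50) / -9.8 = 0.867 s
v² = v₀² + 2aΔx → Δx = (0² − 8.50²)/(2·-9.8) = 3.69 m

Phase 2 (falling): v₀ = 0 m/s, a = -9.8 m/s².
Falls 18.7 m from rest: t = √(2·18.7/9.8) = 1.95 s; v = g·t = 19.1 m/s.
Total time = 0.867 + 1.95 = 2.82 s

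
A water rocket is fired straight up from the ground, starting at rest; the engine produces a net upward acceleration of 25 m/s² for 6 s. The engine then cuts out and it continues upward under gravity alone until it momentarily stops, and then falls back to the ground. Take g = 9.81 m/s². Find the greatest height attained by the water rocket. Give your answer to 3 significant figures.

Phase 1 (powered ascent): v₀ = 0 m/s, a = 25 m/s².
v = v₀ + at = 0 + (25)(6) = 150 m/s
Δx = v₀t + ½at² = 0·6 + 0.5·25·6² = 450 m

Phase 2 (coasting upward): v₀ = 150 m/s, a = -9.81 m/s².
v = v₀ + at → t = (0 − 150) / -9.81 = 15.3 s
v² = v₀² + 2aΔx → Δx = (0² − 150²)/(2·-9.81) = 1150 m
Maximum height = 450 + 1150 = 1600 m

1600 m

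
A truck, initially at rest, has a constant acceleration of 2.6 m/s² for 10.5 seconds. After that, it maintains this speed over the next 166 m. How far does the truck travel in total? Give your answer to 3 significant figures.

309 m

Phase 1 (accelerating): v₀ = 0 m/s, a = 2.6 m/s².
v = v₀ + at = 0 + (2.6)(10.5) = 27.3 m/s
Δx = v₀t + ½at² = 0·10.5 + 0.5·2.6·10.5² = 143 m

Phase 2 (constant speed): v₀ = 27.3 m/s, a = 0 m/s².
Constant speed: t = d/v = 166/27.3 = 6.08 s
Total distance = 143 + 166 = 309 m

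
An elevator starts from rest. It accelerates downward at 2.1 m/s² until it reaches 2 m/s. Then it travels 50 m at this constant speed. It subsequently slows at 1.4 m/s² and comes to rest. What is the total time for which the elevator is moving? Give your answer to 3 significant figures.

Phase 1 (accelerating): v₀ = 0 m/s, a = 2.1 m/s².
v = v₀ + at → t = (2 − 0) / 2.1 = 0.952 s
v² = v₀² + 2aΔx → Δx = (2² − 0²)/(2·2.1) = 0.952 m

Phase 2 (constant speed): v₀ = 2.00 m/s, a = 0 m/s².
Constant speed: t = d/v = 50/2.00 = 25.0 s

Phase 3 (decelerating): v₀ = 2.00 m/s, a = -1.4 m/s².
v = v₀ + at → t = (0 − 2.00) / -1.4 = 1.43 s
v² = v₀² + 2aΔx → Δx = (0² − 2.00²)/(2·-1.4) = 1.43 m
Total time = 0.952 + 25.0 + 1.43 = 27.4 s

27.4 s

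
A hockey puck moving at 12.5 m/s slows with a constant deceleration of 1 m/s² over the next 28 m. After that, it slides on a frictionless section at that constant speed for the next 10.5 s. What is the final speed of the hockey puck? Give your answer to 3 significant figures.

10.0 m/s

Phase 1 (decelerating): v₀ = 12.5 m/s, a = -1 m/s².
v² = v₀² + 2aΔx = 12.5² + 2·-1·28 = 100 → v = 10.0 m/s
t = (v − v₀)/a = (10.0 − 12.5)/-1 = 2.49 s

Phase 2 (constant speed): v₀ = 10.0 m/s, a = 0 m/s².
v = v₀ + at = 10.0 + (0)(10.5) = 10.0 m/s
Δx = v₀t + ½at² = 10.0·10.5 + 0.5·0·10.5² = 105 m
Final speed = 10.0 m/s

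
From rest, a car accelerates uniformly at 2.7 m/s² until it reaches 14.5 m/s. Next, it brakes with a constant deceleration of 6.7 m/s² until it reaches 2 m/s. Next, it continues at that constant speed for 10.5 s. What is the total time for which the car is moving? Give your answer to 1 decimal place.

17.7 s

Phase 1 (accelerating): v₀ = 0 m/s, a = 2.7 m/s².
v = v₀ + at → t = (14.5 − 0) / 2.7 = 5.37 s
v² = v₀² + 2aΔx → Δx = (14.5² − 0²)/(2·2.7) = 38.9 m

Phase 2 (decelerating): v₀ = 14.5 m/s, a = -6.7 m/s².
v = v₀ + at → t = (2 − 14.5) / -6.7 = 1.87 s
v² = v₀² + 2aΔx → Δx = (2² − 14.5²)/(2·-6.7) = 15.4 m

Phase 3 (constant speed): v₀ = 2.00 m/s, a = 0 m/s².
v = v₀ + at = 2.00 + (0)(10.5) = 2.00 m/s
Δx = v₀t + ½at² = 2.00·10.5 + 0.5·0·10.5² = 21.0 m
Total time = 5.37 + 1.87 + 10.5 = 17.7 s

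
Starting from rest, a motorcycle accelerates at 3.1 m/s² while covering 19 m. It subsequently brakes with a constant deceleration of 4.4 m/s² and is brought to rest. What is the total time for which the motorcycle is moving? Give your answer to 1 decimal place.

Phase 1 (accelerating): v₀ = 0 m/s, a = 3.1 m/s².
v² = v₀² + 2aΔx = 0² + 2·3.1·19 = 118 → v = 10.9 m/s
t = (v − v₀)/a = (10.9 − 0)/3.1 = 3.50 s

Phase 2 (decelerating): v₀ = 10.9 m/s, a = -4.4 m/s².
v = v₀ + at → t = (0 − 10.9) / -4.4 = 2.47 s
v² = v₀² + 2aΔx → Δx = (0² − 10.9²)/(2·-4.4) = 13.4 m
Total time = 3.50 + 2.47 = 5.97 s

6.0 s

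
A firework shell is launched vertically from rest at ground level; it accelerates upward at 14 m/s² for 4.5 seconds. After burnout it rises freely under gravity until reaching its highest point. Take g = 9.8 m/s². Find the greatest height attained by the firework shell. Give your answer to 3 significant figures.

Phase 1 (powered ascent): v₀ = 0 m/s, a = 14 m/s².
v = v₀ + at = 0 + (14)(4.5) = 63.0 m/s
Δx = v₀t + ½at² = 0·4.5 + 0.5·14·4.5² = 142 m

Phase 2 (coasting upward): v₀ = 63.0 m/s, a = -9.8 m/s².
v = v₀ + at → t = (0 − 63.0) / -9.8 = 6.43 s
v² = v₀² + 2aΔx → Δx = (0² − 63.0²)/(2·-9.8) = 202 m
Maximum height = 142 + 202 = 344 m

344 m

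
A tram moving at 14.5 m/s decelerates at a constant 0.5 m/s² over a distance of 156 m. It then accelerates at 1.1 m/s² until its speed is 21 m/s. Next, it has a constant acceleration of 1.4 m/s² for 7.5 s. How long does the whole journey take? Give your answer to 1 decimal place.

34.2 s

Phase 1 (decelerating): v₀ = 14.5 m/s, a = -0.5 m/s².
v² = v₀² + 2aΔx = 14.5² + 2·-0.5·156 = 54.2 → v = 7.37 m/s
t = (v − v₀)/a = (7.37 − 14.5)/-0.5 = 14.3 s

Phase 2 (accelerating): v₀ = 7.37 m/s, a = 1.1 m/s².
v = v₀ + at → t = (21 − 7.37) / 1.1 = 12.4 s
v² = v₀² + 2aΔx → Δx = (21² − 7.37²)/(2·1.1) = 176 m

Phase 3 (accelerating): v₀ = 21.0 m/s, a = 1.4 m/s².
v = v₀ + at = 21.0 + (1.4)(7.5) = 31.5 m/s
Δx = v₀t + ½at² = 21.0·7.5 + 0.5·1.4·7.5² = 197 m
Total time = 14.3 + 12.4 + 7.50 = 34.2 s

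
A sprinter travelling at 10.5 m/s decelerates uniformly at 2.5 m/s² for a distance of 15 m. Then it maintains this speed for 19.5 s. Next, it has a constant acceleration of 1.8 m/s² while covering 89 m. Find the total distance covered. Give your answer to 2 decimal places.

219.77 m

Phase 1 (decelerating): v₀ = 10.5 m/s, a = -2.5 m/s².
v² = v₀² + 2aΔx = 10.5² + 2·-2.5·15 = 35.2 → v = 5.94 m/s
t = (v − v₀)/a = (5.94 − 10.5)/-2.5 = 1.83 s

Phase 2 (constant speed): v₀ = 5.94 m/s, a = 0 m/s².
v = v₀ + at = 5.94 + (0)(19.5) = 5.94 m/s
Δx = v₀t + ½at² = 5.94·19.5 + 0.5·0·19.5² = 116 m

Phase 3 (accelerating): v₀ = 5.94 m/s, a = 1.8 m/s².
v² = v₀² + 2aΔx = 5.94² + 2·1.8·89 = 356 → v = 18.9 m/s
t = (v − v₀)/a = (18.9 − 5.94)/1.8 = 7.18 s
Total distance = 15.0 + 116 + 89.0 = 220 m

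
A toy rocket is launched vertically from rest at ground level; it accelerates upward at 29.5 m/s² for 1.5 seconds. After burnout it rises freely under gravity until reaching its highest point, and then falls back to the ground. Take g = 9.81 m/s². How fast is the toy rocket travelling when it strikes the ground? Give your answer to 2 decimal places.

51.08 m/s

Phase 1 (powered ascent): v₀ = 0 m/s, a = 29.5 m/s².
v = v₀ + at = 0 + (29.5)(1.5) = 44.2 m/s
Δx = v₀t + ½at² = 0·1.5 + 0.5·29.5·1.5² = 33.2 m

Phase 2 (coasting upward): v₀ = 44.2 m/s, a = -9.81 m/s².
v = v₀ + at → t = (0 − 44.2) / -9.81 = 4.51 s
v² = v₀² + 2aΔx → Δx = (0² − 44.2²)/(2·-9.81) = 99.8 m

Phase 3 (free fall): v₀ = 0 m/s, a = -9.81 m/s².
Falls 133 m from rest: t = √(2·133/9.81) = 5.21 s; v = g·t = 51.1 m/s.
Impact speed = 51.1 m/s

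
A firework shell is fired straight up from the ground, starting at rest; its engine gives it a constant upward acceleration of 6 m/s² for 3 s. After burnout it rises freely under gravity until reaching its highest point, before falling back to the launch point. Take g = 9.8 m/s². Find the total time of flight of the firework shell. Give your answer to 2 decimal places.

7.82 s

Phase 1 (powered ascent): v₀ = 0 m/s, a = 6 m/s².
v = v₀ + at = 0 + (6)(3) = 18.0 m/s
Δx = v₀t + ½at² = 0·3 + 0.5·6·3² = 27.0 m

Phase 2 (coasting upward): v₀ = 18.0 m/s, a = -9.8 m/s².
v = v₀ + at → t = (0 − 18.0) / -9.8 = 1.84 s
v² = v₀² + 2aΔx → Δx = (0² − 18.0²)/(2·-9.8) = 16.5 m

Phase 3 (free fall): v₀ = 0 m/s, a = -9.8 m/s².
Falls 43.5 m from rest: t = √(2·43.5/9.8) = 2.98 s; v = g·t = 29.2 m/s.
Total time = 3.00 + 1.84 + 2.98 = 7.82 s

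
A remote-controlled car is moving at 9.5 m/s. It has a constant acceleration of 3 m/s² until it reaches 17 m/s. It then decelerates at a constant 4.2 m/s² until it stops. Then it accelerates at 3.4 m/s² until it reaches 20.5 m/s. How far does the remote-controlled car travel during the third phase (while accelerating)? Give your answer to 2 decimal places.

Phase 1 (accelerating): v₀ = 9.50 m/s, a = 3 m/s².
v = v₀ + at → t = (17 − 9.50) / 3 = 2.50 s
v² = v₀² + 2aΔx → Δx = (17² − 9.50²)/(2·3) = 33.1 m

Phase 2 (decelerating): v₀ = 17.0 m/s, a = -4.2 m/s².
v = v₀ + at → t = (0 − 17.0) / -4.2 = 4.05 s
v² = v₀² + 2aΔx → Δx = (0² − 17.0²)/(2·-4.2) = 34.4 m

Phase 3 (accelerating): v₀ = 0 m/s, a = 3.4 m/s².
v = v₀ + at → t = (20.5 − 0) / 3.4 = 6.03 s
v² = v₀² + 2aΔx → Δx = (20.5² − 0²)/(2·3.4) = 61.8 m
Distance in phase 3 = 61.8 m

61.80 m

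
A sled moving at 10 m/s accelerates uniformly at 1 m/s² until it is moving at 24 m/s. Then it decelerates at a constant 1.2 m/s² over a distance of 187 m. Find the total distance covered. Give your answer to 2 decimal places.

Phase 1 (accelerating): v₀ = 10.0 m/s, a = 1 m/s².
v = v₀ + at → t = (24 − 10.0) / 1 = 14.0 s
v² = v₀² + 2aΔx → Δx = (24² − 10.0²)/(2·1) = 238 m

Phase 2 (decelerating): v₀ = 24.0 m/s, a = -1.2 m/s².
v² = v₀² + 2aΔx = 24.0² + 2·-1.2·187 = 127 → v = 11.3 m/s
t = (v − v₀)/a = (11.3 − 24.0)/-1.2 = 10.6 s
Total distance = 238 + 187 = 425 m

425.00 m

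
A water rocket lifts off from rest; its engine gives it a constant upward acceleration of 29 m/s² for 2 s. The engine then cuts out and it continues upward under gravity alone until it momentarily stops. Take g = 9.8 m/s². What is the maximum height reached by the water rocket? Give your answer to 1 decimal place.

229.6 m

Phase 1 (powered ascent): v₀ = 0 m/s, a = 29 m/s².
v = v₀ + at = 0 + (29)(2) = 58.0 m/s
Δx = v₀t + ½at² = 0·2 + 0.5·29·2² = 58.0 m

Phase 2 (coasting upward): v₀ = 58.0 m/s, a = -9.8 m/s².
v = v₀ + at → t = (0 − 58.0) / -9.8 = 5.92 s
v² = v₀² + 2aΔx → Δx = (0² − 58.0²)/(2·-9.8) = 172 m
Maximum height = 58.0 + 172 = 230 m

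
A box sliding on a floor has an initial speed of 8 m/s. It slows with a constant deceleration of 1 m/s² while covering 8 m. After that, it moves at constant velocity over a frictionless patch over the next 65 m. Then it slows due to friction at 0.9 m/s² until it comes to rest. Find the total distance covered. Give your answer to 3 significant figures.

Phase 1 (decelerating): v₀ = 8.00 m/s, a = -1 m/s².
v² = v₀² + 2aΔx = 8.00² + 2·-1·8 = 48.0 → v = 6.93 m/s
t = (v − v₀)/a = (6.93 − 8.00)/-1 = 1.07 s

Phase 2 (constant speed): v₀ = 6.93 m/s, a = 0 m/s².
Constant speed: t = d/v = 65/6.93 = 9.38 s

Phase 3 (decelerating): v₀ = 6.93 m/s, a = -0.9 m/s².
v = v₀ + at → t = (0 − 6.93) / -0.9 = 7.70 s
v² = v₀² + 2aΔx → Δx = (0² − 6.93²)/(2·-0.9) = 26.7 m
Total distance = 8.00 + 65.0 + 26.7 = 99.7 m

99.7 m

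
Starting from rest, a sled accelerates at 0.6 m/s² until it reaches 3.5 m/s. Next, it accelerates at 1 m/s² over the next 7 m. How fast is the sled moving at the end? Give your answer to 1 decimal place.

5.1 m/s

Phase 1 (accelerating): v₀ = 0 m/s, a = 0.6 m/s².
v = v₀ + at → t = (3.5 − 0) / 0.6 = 5.83 s
v² = v₀² + 2aΔx → Δx = (3.5² − 0²)/(2·0.6) = 10.2 m

Phase 2 (accelerating): v₀ = 3.50 m/s, a = 1 m/s².
v² = v₀² + 2aΔx = 3.50² + 2·1·7 = 26.2 → v = 5.12 m/s
t = (v − v₀)/a = (5.12 − 3.50)/1 = 1.62 s
Final speed = 5.12 m/s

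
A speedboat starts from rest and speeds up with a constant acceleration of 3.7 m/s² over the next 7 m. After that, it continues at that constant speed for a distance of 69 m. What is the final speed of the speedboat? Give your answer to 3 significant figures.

Phase 1 (accelerating): v₀ = 0 m/s, a = 3.7 m/s².
v² = v₀² + 2aΔx = 0² + 2·3.7·7 = 51.8 → v = 7.20 m/s
t = (v − v₀)/a = (7.20 − 0)/3.7 = 1.95 s

Phase 2 (constant speed): v₀ = 7.20 m/s, a = 0 m/s².
Constant speed: t = d/v = 69/7.20 = 9.59 s
Final speed = 7.20 m/s

7.20 m/s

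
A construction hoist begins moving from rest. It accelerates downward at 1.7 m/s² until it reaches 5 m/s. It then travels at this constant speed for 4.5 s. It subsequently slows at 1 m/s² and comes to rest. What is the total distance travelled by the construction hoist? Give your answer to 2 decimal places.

Phase 1 (accelerating): v₀ = 0 m/s, a = 1.7 m/s².
v = v₀ + at → t = (5 − 0) / 1.7 = 2.94 s
v² = v₀² + 2aΔx → Δx = (5² − 0²)/(2·1.7) = 7.35 m

Phase 2 (constant speed): v₀ = 5.00 m/s, a = 0 m/s².
v = v₀ + at = 5.00 + (0)(4.5) = 5.00 m/s
Δx = v₀t + ½at² = 5.00·4.5 + 0.5·0·4.5² = 22.5 m

Phase 3 (decelerating): v₀ = 5.00 m/s, a = -1 m/s².
v = v₀ + at → t = (0 − 5.00) / -1 = 5.00 s
v² = v₀² + 2aΔx → Δx = (0² − 5.00²)/(2·-1) = 12.5 m
Total distance = 7.35 + 22.5 + 12.5 = 42.4 m

42.35 m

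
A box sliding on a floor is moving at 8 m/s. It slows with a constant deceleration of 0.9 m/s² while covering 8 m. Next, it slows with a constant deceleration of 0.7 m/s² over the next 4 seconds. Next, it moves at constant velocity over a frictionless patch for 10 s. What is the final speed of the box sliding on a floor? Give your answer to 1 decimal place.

4.2 m/s

Phase 1 (decelerating): v₀ = 8.00 m/s, a = -0.9 m/s².
v² = v₀² + 2aΔx = 8.00² + 2·-0.9·8 = 49.6 → v = 7.04 m/s
t = (v − v₀)/a = (7.04 − 8.00)/-0.9 = 1.06 s

Phase 2 (decelerating): v₀ = 7.04 m/s, a = -0.7 m/s².
v = v₀ + at = 7.04 + (-0.7)(4) = 4.24 m/s
Δx = v₀t + ½at² = 7.04·4 + 0.5·-0.7·4² = 22.6 m

Phase 3 (constant speed): v₀ = 4.24 m/s, a = 0 m/s².
v = v₀ + at = 4.24 + (0)(10) = 4.24 m/s
Δx = v₀t + ½at² = 4.24·10 + 0.5·0·10² = 42.4 m
Final speed = 4.24 m/s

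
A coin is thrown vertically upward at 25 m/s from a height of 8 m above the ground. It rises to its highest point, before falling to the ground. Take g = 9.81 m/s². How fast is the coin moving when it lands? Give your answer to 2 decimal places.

Phase 1 (rising): v₀ = 25.0 m/s, a = -9.81 m/s².
v = v₀ + at → t = (0 − 25.0) / -9.81 = 2.55 s
v² = v₀² + 2aΔx → Δx = (0² − 25.0²)/(2·-9.81) = 31.9 m

Phase 2 (falling): v₀ = 0 m/s, a = -9.81 m/s².
Falls 39.9 m from rest: t = √(2·39.9/9.81) = 2.85 s; v = g·t = 28.0 m/s.
Final speed = 28.0 m/s

27.96 m/s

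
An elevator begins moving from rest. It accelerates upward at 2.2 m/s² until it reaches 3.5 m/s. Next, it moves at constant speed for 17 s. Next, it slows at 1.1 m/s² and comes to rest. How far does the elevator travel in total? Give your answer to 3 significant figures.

67.9 m

Phase 1 (accelerating): v₀ = 0 m/s, a = 2.2 m/s².
v = v₀ + at → t = (3.5 − 0) / 2.2 = 1.59 s
v² = v₀² + 2aΔx → Δx = (3.5² − 0²)/(2·2.2) = 2.78 m

Phase 2 (constant speed): v₀ = 3.50 m/s, a = 0 m/s².
v = v₀ + at = 3.50 + (0)(17) = 3.50 m/s
Δx = v₀t + ½at² = 3.50·17 + 0.5·0·17² = 59.5 m

Phase 3 (decelerating): v₀ = 3.50 m/s, a = -1.1 m/s².
v = v₀ + at → t = (0 − 3.50) / -1.1 = 3.18 s
v² = v₀² + 2aΔx → Δx = (0² − 3.50²)/(2·-1.1) = 5.57 m
Total distance = 2.78 + 59.5 + 5.57 = 67.9 m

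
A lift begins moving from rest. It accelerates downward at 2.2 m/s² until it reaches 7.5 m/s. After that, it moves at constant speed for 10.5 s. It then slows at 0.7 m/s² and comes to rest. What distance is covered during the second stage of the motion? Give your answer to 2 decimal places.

78.75 m

Phase 1 (accelerating): v₀ = 0 m/s, a = 2.2 m/s².
v = v₀ + at → t = (7.5 − 0) / 2.2 = 3.41 s
v² = v₀² + 2aΔx → Δx = (7.5² − 0²)/(2·2.2) = 12.8 m

Phase 2 (constant speed): v₀ = 7.50 m/s, a = 0 m/s².
v = v₀ + at = 7.50 + (0)(10.5) = 7.50 m/s
Δx = v₀t + ½at² = 7.50·10.5 + 0.5·0·10.5² = 78.8 m
Distance in phase 2 = 78.8 m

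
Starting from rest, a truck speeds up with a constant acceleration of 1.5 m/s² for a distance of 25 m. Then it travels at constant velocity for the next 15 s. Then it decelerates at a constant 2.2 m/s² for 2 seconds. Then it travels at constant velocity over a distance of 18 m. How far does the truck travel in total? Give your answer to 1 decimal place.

Phase 1 (accelerating): v₀ = 0 m/s, a = 1.5 m/s².
v² = v₀² + 2aΔx = 0² + 2·1.5·25 = 75.0 → v = 8.66 m/s
t = (v − v₀)/a = (8.66 − 0)/1.5 = 5.77 s

Phase 2 (constant speed): v₀ = 8.66 m/s, a = 0 m/s².
v = v₀ + at = 8.66 + (0)(15) = 8.66 m/s
Δx = v₀t + ½at² = 8.66·15 + 0.5·0·15² = 130 m

Phase 3 (decelerating): v₀ = 8.66 m/s, a = -2.2 m/s².
v = v₀ + at = 8.66 + (-2.2)(2) = 4.26 m/s
Δx = v₀t + ½at² = 8.66·2 + 0.5·-2.2·2² = 12.9 m

Phase 4 (constant speed): v₀ = 4.26 m/s, a = 0 m/s².
Constant speed: t = d/v = 18/4.26 = 4.23 s
Total distance = 25.0 + 130 + 12.9 + 18.0 = 186 m

185.8 m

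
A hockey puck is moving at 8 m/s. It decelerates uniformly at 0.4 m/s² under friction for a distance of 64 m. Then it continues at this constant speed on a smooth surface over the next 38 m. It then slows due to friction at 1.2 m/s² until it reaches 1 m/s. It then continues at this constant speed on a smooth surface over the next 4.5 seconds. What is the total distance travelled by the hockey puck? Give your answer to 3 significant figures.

Phase 1 (decelerating): v₀ = 8.00 m/s, a = -0.4 m/s².
v² = v₀² + 2aΔx = 8.00² + 2·-0.4·64 = 12.8 → v = 3.58 m/s
t = (v − v₀)/a = (3.58 − 8.00)/-0.4 = 11.1 s

Phase 2 (constant speed): v₀ = 3.58 m/s, a = 0 m/s².
Constant speed: t = d/v = 38/3.58 = 10.6 s

Phase 3 (decelerating): v₀ = 3.58 m/s, a = -1.2 m/s².
v = v₀ + at → t = (1 − 3.58) / -1.2 = 2.15 s
v² = v₀² + 2aΔx → Δx = (1² − 3.58²)/(2·-1.2) = 4.92 m

Phase 4 (constant speed): v₀ = 1.00 m/s, a = 0 m/s².
v = v₀ + at = 1.00 + (0)(4.5) = 1.00 m/s
Δx = v₀t + ½at² = 1.00·4.5 + 0.5·0·4.5² = 4.50 m
Total distance = 64.0 + 38.0 + 4.92 + 4.50 = 111 m

111 m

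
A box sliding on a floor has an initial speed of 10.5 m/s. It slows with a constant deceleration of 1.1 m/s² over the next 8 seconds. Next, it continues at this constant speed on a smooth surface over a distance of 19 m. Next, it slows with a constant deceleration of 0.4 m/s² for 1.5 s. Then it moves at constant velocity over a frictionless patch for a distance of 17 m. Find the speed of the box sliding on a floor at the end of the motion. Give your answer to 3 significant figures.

Phase 1 (decelerating): v₀ = 10.5 m/s, a = -1.1 m/s².
v = v₀ + at = 10.5 + (-1.1)(8) = 1.70 m/s
Δx = v₀t + ½at² = 10.5·8 + 0.5·-1.1·8² = 48.8 m

Phase 2 (constant speed): v₀ = 1.70 m/s, a = 0 m/s².
Constant speed: t = d/v = 19/1.70 = 11.2 s

Phase 3 (decelerating): v₀ = 1.70 m/s, a = -0.4 m/s².
v = v₀ + at = 1.70 + (-0.4)(1.5) = 1.10 m/s
Δx = v₀t + ½at² = 1.70·1.5 + 0.5·-0.4·1.5² = 2.10 m

Phase 4 (constant speed): v₀ = 1.10 m/s, a = 0 m/s².
Constant speed: t = d/v = 17/1.10 = 15.5 s
Final speed = 1.10 m/s

1.10 m/s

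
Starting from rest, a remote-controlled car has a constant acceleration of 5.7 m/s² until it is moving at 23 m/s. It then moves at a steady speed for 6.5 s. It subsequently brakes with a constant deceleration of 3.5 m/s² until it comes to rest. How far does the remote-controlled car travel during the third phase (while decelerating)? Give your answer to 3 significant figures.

Phase 1 (accelerating): v₀ = 0 m/s, a = 5.7 m/s².
v = v₀ + at → t = (23 − 0) / 5.7 = 4.04 s
v² = v₀² + 2aΔx → Δx = (23² − 0²)/(2·5.7) = 46.4 m

Phase 2 (constant speed): v₀ = 23.0 m/s, a = 0 m/s².
v = v₀ + at = 23.0 + (0)(6.5) = 23.0 m/s
Δx = v₀t + ½at² = 23.0·6.5 + 0.5·0·6.5² = 150 m

Phase 3 (decelerating): v₀ = 23.0 m/s, a = -3.5 m/s².
v = v₀ + at → t = (0 − 23.0) / -3.5 = 6.57 s
v² = v₀² + 2aΔx → Δx = (0² − 23.0²)/(2·-3.5) = 75.6 m
Distance in phase 3 = 75.6 m

75.6 m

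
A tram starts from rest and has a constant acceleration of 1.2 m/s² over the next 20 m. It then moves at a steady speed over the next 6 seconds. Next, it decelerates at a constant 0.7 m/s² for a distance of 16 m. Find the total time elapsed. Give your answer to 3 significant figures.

Phase 1 (accelerating): v₀ = 0 m/s, a = 1.2 m/s².
v² = v₀² + 2aΔx = 0² + 2·1.2·20 = 48.0 → v = 6.93 m/s
t = (v − v₀)/a = (6.93 − 0)/1.2 = 5.77 s

Phase 2 (constant speed): v₀ = 6.93 m/s, a = 0 m/s².
v = v₀ + at = 6.93 + (0)(6) = 6.93 m/s
Δx = v₀t + ½at² = 6.93·6 + 0.5·0·6² = 41.6 m

Phase 3 (decelerating): v₀ = 6.93 m/s, a = -0.7 m/s².
v² = v₀² + 2aΔx = 6.93² + 2·-0.7·16 = 25.6 → v = 5.06 m/s
t = (v − v₀)/a = (5.06 − 6.93)/-0.7 = 2.67 s
Total time = 5.77 + 6.00 + 2.67 = 14.4 s

14.4 s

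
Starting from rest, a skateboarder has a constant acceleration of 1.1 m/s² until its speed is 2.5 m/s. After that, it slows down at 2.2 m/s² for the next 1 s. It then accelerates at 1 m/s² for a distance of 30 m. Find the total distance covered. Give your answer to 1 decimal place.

34.2 m

Phase 1 (accelerating): v₀ = 0 m/s, a = 1.1 m/s².
v = v₀ + at → t = (2.5 − 0) / 1.1 = 2.27 s
v² = v₀² + 2aΔx → Δx = (2.5² − 0²)/(2·1.1) = 2.84 m

Phase 2 (decelerating): v₀ = 2.50 m/s, a = -2.2 m/s².
v = v₀ + at = 2.50 + (-2.2)(1) = 0.300 m/s
Δx = v₀t + ½at² = 2.50·1 + 0.5·-2.2·1² = 1.40 m

Phase 3 (accelerating): v₀ = 0.300 m/s, a = 1 m/s².
v² = v₀² + 2aΔx = 0.300² + 2·1·30 = 60.1 → v = 7.75 m/s
t = (v − v₀)/a = (7.75 − 0.300)/1 = 7.45 s
Total distance = 2.84 + 1.40 + 30.0 = 34.2 m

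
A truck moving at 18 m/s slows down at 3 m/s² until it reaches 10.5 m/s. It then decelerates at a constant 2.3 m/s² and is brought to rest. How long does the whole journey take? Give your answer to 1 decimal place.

Phase 1 (decelerating): v₀ = 18.0 m/s, a = -3 m/s².
v = v₀ + at → t = (10.5 − 18.0) / -3 = 2.50 s
v² = v₀² + 2aΔx → Δx = (10.5² − 18.0²)/(2·-3) = 35.6 m

Phase 2 (decelerating): v₀ = 10.5 m/s, a = -2.3 m/s².
v = v₀ + at → t = (0 − 10.5) / -2.3 = 4.57 s
v² = v₀² + 2aΔx → Δx = (0² − 10.5²)/(2·-2.3) = 24.0 m
Total time = 2.50 + 4.57 = 7.07 s

7.1 s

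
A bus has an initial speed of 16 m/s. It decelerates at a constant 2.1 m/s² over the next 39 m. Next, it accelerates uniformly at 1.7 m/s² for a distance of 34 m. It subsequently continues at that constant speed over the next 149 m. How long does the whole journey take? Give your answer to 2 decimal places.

16.21 s

Phase 1 (decelerating): v₀ = 16.0 m/s, a = -2.1 m/s².
v² = v₀² + 2aΔx = 16.0² + 2·-2.1·39 = 92.2 → v = 9.60 m/s
t = (v − v₀)/a = (9.60 − 16.0)/-2.1 = 3.05 s

Phase 2 (accelerating): v₀ = 9.60 m/s, a = 1.7 m/s².
v² = v₀² + 2aΔx = 9.60² + 2·1.7·34 = 208 → v = 14.4 m/s
t = (v − v₀)/a = (14.4 − 9.60)/1.7 = 2.83 s

Phase 3 (constant speed): v₀ = 14.4 m/s, a = 0 m/s².
Constant speed: t = d/v = 149/14.4 = 10.3 s
Total time = 3.05 + 2.83 + 10.3 = 16.2 s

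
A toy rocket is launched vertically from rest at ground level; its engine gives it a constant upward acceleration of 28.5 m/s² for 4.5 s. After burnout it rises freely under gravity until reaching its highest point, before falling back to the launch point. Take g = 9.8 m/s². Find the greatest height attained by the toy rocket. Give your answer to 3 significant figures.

1130 m

Phase 1 (powered ascent): v₀ = 0 m/s, a = 28.5 m/s².
v = v₀ + at = 0 + (28.5)(4.5) = 128 m/s
Δx = v₀t + ½at² = 0·4.5 + 0.5·28.5·4.5² = 289 m

Phase 2 (coasting upward): v₀ = 128 m/s, a = -9.8 m/s².
v = v₀ + at → t = (0 − 128) / -9.8 = 13.1 s
v² = v₀² + 2aΔx → Δx = (0² − 128²)/(2·-9.8) = 839 m
Maximum height = 289 + 839 = 1130 m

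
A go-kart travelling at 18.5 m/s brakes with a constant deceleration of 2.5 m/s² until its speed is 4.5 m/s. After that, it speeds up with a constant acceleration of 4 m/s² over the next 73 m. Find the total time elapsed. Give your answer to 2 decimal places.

Phase 1 (decelerating): v₀ = 18.5 m/s, a = -2.5 m/s².
v = v₀ + at → t = (4.5 − 18.5) / -2.5 = 5.60 s
v² = v₀² + 2aΔx → Δx = (4.5² − 18.5²)/(2·-2.5) = 64.4 m

Phase 2 (accelerating): v₀ = 4.50 m/s, a = 4 m/s².
v² = v₀² + 2aΔx = 4.50² + 2·4·73 = 604 → v = 24.6 m/s
t = (v − v₀)/a = (24.6 − 4.50)/4 = 5.02 s
Total time = 5.60 + 5.02 = 10.6 s

10.62 s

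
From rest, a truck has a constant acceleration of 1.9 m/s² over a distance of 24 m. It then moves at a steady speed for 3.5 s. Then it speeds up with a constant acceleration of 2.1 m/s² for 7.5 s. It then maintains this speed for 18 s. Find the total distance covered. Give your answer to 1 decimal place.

Phase 1 (accelerating): v₀ = 0 m/s, a = 1.9 m/s².
v² = v₀² + 2aΔx = 0² + 2·1.9·24 = 91.2 → v = 9.55 m/s
t = (v − v₀)/a = (9.55 − 0)/1.9 = 5.03 s

Phase 2 (constant speed): v₀ = 9.55 m/s, a = 0 m/s².
v = v₀ + at = 9.55 + (0)(3.5) = 9.55 m/s
Δx = v₀t + ½at² = 9.55·3.5 + 0.5·0·3.5² = 33.4 m

Phase 3 (accelerating): v₀ = 9.55 m/s, a = 2.1 m/s².
v = v₀ + at = 9.55 + (2.1)(7.5) = 25.3 m/s
Δx = v₀t + ½at² = 9.55·7.5 + 0.5·2.1·7.5² = 131 m

Phase 4 (constant speed): v₀ = 25.3 m/s, a = 0 m/s².
v = v₀ + at = 25.3 + (0)(18) = 25.3 m/s
Δx = v₀t + ½at² = 25.3·18 + 0.5·0·18² = 455 m
Total distance = 24.0 + 33.4 + 131 + 455 = 644 m

643.5 m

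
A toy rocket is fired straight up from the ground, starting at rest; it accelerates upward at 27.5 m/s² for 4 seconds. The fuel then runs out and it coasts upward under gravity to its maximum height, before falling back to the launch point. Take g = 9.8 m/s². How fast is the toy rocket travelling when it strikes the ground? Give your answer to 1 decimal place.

128.1 m/s

Phase 1 (powered ascent): v₀ = 0 m/s, a = 27.5 m/s².
v = v₀ + at = 0 + (27.5)(4) = 110 m/s
Δx = v₀t + ½at² = 0·4 + 0.5·27.5·4² = 220 m

Phase 2 (coasting upward): v₀ = 110 m/s, a = -9.8 m/s².
v = v₀ + at → t = (0 − 110) / -9.8 = 11.2 s
v² = v₀² + 2aΔx → Δx = (0² − 110²)/(2·-9.8) = 617 m

Phase 3 (free fall): v₀ = 0 m/s, a = -9.8 m/s².
Falls 837 m from rest: t = √(2·837/9.8) = 13.1 s; v = g·t = 128 m/s.
Impact speed = 128 m/s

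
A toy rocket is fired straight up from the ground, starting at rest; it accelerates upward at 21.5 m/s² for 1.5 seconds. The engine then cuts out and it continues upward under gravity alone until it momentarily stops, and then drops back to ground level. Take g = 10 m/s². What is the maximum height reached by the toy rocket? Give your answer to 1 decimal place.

76.2 m

Phase 1 (powered ascent): v₀ = 0 m/s, a = 21.5 m/s².
v = v₀ + at = 0 + (21.5)(1.5) = 32.2 m/s
Δx = v₀t + ½at² = 0·1.5 + 0.5·21.5·1.5² = 24.2 m

Phase 2 (coasting upward): v₀ = 32.2 m/s, a = -10 m/s².
v = v₀ + at → t = (0 − 32.2) / -10 = 3.23 s
v² = v₀² + 2aΔx → Δx = (0² − 32.2²)/(2·-10) = 52.0 m
Maximum height = 24.2 + 52.0 = 76.2 m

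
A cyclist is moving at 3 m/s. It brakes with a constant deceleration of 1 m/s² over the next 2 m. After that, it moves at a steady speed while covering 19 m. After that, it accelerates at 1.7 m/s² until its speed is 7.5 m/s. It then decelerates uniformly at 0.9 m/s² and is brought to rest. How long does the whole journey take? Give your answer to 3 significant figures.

Phase 1 (decelerating): v₀ = 3.00 m/s, a = -1 m/s².
v² = v₀² + 2aΔx = 3.00² + 2·-1·2 = 5.00 → v = 2.24 m/s
t = (v − v₀)/a = (2.24 − 3.00)/-1 = 0.764 s

Phase 2 (constant speed): v₀ = 2.24 m/s, a = 0 m/s².
Constant speed: t = d/v = 19/2.24 = 8.50 s

Phase 3 (accelerating): v₀ = 2.24 m/s, a = 1.7 m/s².
v = v₀ + at → t = (7.5 − 2.24) / 1.7 = 3.10 s
v² = v₀² + 2aΔx → Δx = (7.5² − 2.24²)/(2·1.7) = 15.1 m

Phase 4 (decelerating): v₀ = 7.50 m/s, a = -0.9 m/s².
v = v₀ + at → t = (0 − 7.50) / -0.9 = 8.33 s
v² = v₀² + 2aΔx → Δx = (0² − 7.50²)/(2·-0.9) = 31.2 m
Total time = 0.764 + 8.50 + 3.10 + 8.33 = 20.7 s

20.7 s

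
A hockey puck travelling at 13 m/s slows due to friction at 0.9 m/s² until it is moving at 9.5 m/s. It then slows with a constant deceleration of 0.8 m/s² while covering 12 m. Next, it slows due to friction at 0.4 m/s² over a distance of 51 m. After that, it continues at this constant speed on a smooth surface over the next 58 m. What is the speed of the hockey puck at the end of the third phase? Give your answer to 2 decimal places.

5.50 m/s

Phase 1 (decelerating): v₀ = 13.0 m/s, a = -0.9 m/s².
v = v₀ + at → t = (9.5 − 13.0) / -0.9 = 3.89 s
v² = v₀² + 2aΔx → Δx = (9.5² − 13.0²)/(2·-0.9) = 43.8 m

Phase 2 (decelerating): v₀ = 9.50 m/s, a = -0.8 m/s².
v² = v₀² + 2aΔx = 9.50² + 2·-0.8·12 = 71.0 → v = 8.43 m/s
t = (v − v₀)/a = (8.43 − 9.50)/-0.8 = 1.34 s

Phase 3 (decelerating): v₀ = 8.43 m/s, a = -0.4 m/s².
v² = v₀² + 2aΔx = 8.43² + 2·-0.4·51 = 30.2 → v = 5.50 m/s
t = (v − v₀)/a = (5.50 − 8.43)/-0.4 = 7.32 s
Speed at end of phase 3 = 5.50 m/s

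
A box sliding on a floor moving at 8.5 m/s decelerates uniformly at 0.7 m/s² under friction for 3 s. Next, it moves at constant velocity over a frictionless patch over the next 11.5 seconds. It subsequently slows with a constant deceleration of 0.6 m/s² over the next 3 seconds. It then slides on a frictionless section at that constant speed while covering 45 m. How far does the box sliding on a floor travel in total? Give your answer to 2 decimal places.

Phase 1 (decelerating): v₀ = 8.50 m/s, a = -0.7 m/s².
v = v₀ + at = 8.50 + (-0.7)(3) = 6.40 m/s
Δx = v₀t + ½at² = 8.50·3 + 0.5·-0.7·3² = 22.4 m

Phase 2 (constant speed): v₀ = 6.40 m/s, a = 0 m/s².
v = v₀ + at = 6.40 + (0)(11.5) = 6.40 m/s
Δx = v₀t + ½at² = 6.40·11.5 + 0.5·0·11.5² = 73.6 m

Phase 3 (decelerating): v₀ = 6.40 m/s, a = -0.6 m/s².
v = v₀ + at = 6.40 + (-0.6)(3) = 4.60 m/s
Δx = v₀t + ½at² = 6.40·3 + 0.5·-0.6·3² = 16.5 m

Phase 4 (constant speed): v₀ = 4.60 m/s, a = 0 m/s².
Constant speed: t = d/v = 45/4.60 = 9.78 s
Total distance = 22.4 + 73.6 + 16.5 + 45.0 = 157 m

157.45 m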